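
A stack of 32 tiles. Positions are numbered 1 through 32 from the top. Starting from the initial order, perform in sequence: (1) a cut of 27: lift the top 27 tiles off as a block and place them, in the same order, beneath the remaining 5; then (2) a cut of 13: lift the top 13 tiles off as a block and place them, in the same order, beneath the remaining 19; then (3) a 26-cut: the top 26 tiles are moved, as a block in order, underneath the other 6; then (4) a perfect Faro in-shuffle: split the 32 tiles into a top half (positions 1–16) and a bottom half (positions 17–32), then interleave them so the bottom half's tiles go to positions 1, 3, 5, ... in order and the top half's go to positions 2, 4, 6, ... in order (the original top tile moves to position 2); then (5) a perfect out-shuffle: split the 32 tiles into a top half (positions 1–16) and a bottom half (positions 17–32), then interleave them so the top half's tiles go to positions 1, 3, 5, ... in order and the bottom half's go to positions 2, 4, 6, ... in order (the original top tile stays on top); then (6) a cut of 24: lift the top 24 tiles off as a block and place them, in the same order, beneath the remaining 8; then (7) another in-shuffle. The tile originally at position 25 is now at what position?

Track the tile from position 25 forward through each operation:
  after op 1 (cut 27): 25 → 30
  after op 2 (cut 13): 30 → 17
  after op 3 (cut 26): 17 → 23
  after op 4 (in-shuffle): 23 → 13
  after op 5 (out-shuffle): 13 → 25
  after op 6 (cut 24): 25 → 1
  after op 7 (in-shuffle): 1 → 2

2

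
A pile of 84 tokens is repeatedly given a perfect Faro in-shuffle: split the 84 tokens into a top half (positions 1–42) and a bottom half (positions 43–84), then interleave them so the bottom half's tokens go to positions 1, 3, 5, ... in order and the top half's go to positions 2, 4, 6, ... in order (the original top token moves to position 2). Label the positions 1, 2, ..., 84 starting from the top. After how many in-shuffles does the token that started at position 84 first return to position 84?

Follow position 84 under repeated in-shuffles:
84 → 83 → 81 → 77 → 69 → 53 → 21 → 42 → 84
It first returns after 8 in-shuffles.

8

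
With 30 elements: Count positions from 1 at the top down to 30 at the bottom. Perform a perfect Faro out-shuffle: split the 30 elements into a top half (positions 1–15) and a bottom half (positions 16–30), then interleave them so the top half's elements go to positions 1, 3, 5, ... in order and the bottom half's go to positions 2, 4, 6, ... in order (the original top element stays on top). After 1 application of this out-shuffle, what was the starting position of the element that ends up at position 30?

30

Work backwards from position 30, undoing one out-shuffle at a time:
30 ← 30
So the element now at position 30 started at position 30.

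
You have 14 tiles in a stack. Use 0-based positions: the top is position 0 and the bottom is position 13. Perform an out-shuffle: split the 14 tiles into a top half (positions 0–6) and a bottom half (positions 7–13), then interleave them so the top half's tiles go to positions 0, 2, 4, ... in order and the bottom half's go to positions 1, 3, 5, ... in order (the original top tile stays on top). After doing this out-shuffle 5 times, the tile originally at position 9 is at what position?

2

Track the tile's position through each out-shuffle:
9 → 5 → 10 → 7 → 1 → 2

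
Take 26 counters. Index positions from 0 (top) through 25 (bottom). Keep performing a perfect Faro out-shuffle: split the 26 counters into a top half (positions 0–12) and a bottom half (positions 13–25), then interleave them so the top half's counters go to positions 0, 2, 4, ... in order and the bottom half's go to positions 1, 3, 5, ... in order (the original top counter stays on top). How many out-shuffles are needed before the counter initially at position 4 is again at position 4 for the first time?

20

Follow position 4 under repeated out-shuffles:
4 → 8 → 16 → 7 → 14 → 3 → 6 → 12 → 24 → 23 → 21 → 17 → 9 → 18 → 11 → 22 → 19 → 13 → 1 → 2 → 4
It first returns after 20 out-shuffles.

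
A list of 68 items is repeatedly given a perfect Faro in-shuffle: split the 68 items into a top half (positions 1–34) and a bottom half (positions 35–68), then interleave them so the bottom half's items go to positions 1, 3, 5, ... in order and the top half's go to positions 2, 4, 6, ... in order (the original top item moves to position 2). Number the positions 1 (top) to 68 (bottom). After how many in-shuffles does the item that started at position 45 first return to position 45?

Follow position 45 under repeated in-shuffles:
45 → 21 → 42 → 15 → 30 → 60 → 51 → 33 → 66 → 63 → 57 → 45
It first returns after 11 in-shuffles.

11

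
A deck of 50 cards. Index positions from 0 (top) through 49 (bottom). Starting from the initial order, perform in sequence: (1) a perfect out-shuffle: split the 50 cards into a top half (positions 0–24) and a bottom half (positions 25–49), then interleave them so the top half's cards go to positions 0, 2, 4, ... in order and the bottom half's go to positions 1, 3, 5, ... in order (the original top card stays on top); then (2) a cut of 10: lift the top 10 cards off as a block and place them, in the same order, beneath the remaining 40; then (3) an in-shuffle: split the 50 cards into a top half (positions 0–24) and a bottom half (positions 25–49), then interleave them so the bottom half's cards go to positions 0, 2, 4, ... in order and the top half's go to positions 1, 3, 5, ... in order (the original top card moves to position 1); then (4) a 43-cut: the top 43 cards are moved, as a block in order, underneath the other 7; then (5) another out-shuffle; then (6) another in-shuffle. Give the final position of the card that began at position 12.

47

Track the card from position 12 forward through each operation:
  after op 1 (out-shuffle): 12 → 24
  after op 2 (cut 10): 24 → 14
  after op 3 (in-shuffle): 14 → 29
  after op 4 (cut 43): 29 → 36
  after op 5 (out-shuffle): 36 → 23
  after op 6 (in-shuffle): 23 → 47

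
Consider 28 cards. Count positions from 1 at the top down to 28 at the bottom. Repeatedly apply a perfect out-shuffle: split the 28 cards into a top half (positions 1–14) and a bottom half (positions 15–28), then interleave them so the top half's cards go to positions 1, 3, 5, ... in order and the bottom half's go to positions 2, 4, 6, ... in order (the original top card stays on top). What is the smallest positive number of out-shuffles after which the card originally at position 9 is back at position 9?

18

Follow position 9 under repeated out-shuffles:
9 → 17 → 6 → 11 → 21 → 14 → 27 → 26 → 24 → 20 → 12 → 23 → 18 → 8 → 15 → 2 → 3 → 5 → 9
It first returns after 18 out-shuffles.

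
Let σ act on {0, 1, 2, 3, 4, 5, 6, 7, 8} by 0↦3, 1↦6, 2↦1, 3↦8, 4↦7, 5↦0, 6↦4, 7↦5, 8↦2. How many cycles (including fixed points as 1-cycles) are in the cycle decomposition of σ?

1

Cycle decomposition: (0 3 8 2 1 6 4 7 5).
1 cycle.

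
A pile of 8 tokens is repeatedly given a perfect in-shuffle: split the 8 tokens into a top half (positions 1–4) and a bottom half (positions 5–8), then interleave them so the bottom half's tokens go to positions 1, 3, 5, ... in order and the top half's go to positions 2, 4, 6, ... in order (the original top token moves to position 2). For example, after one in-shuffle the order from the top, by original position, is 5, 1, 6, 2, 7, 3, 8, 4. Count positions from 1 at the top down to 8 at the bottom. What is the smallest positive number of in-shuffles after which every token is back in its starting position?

6

The in-shuffle permutes the 8 positions with cycle lengths [2, 6].
Every token is home exactly when every cycle has completed a whole number of laps, i.e. after lcm(2, 6) = 6 in-shuffles.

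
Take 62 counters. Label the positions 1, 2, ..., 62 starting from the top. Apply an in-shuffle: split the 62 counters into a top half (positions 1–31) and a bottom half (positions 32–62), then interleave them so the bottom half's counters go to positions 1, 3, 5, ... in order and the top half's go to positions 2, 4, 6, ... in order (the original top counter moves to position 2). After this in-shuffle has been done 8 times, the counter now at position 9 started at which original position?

Work backwards from position 9, undoing one in-shuffle at a time:
9 ← 36 ← 18 ← 9 ← 36 ← 18 ← 9 ← 36 ← 18
So the counter now at position 9 started at position 18.

18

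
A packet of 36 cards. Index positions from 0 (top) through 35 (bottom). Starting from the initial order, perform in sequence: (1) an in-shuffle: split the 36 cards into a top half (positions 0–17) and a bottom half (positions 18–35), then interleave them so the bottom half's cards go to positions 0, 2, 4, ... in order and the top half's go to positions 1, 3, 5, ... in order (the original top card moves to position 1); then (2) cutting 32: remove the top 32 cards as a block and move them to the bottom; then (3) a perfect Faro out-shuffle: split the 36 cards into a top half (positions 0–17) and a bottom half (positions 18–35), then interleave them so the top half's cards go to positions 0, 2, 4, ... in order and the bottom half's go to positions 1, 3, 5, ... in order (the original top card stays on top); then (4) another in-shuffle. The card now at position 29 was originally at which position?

Undo the operations in reverse order, starting from position 29:
  undo op 4 (in-shuffle, from top half): 29 ← 14
  undo op 3 (out-shuffle, from top half): 14 ← 7
  undo op 2 (cut 32): 7 ← 3
  undo op 1 (in-shuffle, from top half): 3 ← 1
So the card at position 29 came from original position 1.

1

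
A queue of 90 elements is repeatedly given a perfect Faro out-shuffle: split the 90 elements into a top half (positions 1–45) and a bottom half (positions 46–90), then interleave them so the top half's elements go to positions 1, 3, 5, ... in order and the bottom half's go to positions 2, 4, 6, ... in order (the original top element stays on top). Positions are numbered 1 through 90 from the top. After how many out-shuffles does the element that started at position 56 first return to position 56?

11

Follow position 56 under repeated out-shuffles:
56 → 22 → 43 → 85 → 80 → 70 → 50 → 10 → 19 → 37 → 73 → 56
It first returns after 11 out-shuffles.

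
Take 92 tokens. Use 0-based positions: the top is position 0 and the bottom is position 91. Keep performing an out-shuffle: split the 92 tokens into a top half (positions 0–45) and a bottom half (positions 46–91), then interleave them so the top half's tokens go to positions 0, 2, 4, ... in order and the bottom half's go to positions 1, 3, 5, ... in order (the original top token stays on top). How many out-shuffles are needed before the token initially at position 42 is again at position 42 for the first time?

12

Follow position 42 under repeated out-shuffles:
42 → 84 → 77 → 63 → 35 → 70 → 49 → 7 → 14 → 28 → 56 → 21 → 42
It first returns after 12 out-shuffles.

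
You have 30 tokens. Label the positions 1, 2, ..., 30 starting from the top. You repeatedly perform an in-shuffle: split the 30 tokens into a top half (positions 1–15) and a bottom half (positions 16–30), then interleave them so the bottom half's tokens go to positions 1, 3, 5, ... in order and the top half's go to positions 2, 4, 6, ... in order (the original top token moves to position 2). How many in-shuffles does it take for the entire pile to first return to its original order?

The in-shuffle permutes the 30 positions with cycle lengths [5, 5, 5, 5, 5, 5].
Every token is home exactly when every cycle has completed a whole number of laps, i.e. after lcm(5) = 5 in-shuffles.

5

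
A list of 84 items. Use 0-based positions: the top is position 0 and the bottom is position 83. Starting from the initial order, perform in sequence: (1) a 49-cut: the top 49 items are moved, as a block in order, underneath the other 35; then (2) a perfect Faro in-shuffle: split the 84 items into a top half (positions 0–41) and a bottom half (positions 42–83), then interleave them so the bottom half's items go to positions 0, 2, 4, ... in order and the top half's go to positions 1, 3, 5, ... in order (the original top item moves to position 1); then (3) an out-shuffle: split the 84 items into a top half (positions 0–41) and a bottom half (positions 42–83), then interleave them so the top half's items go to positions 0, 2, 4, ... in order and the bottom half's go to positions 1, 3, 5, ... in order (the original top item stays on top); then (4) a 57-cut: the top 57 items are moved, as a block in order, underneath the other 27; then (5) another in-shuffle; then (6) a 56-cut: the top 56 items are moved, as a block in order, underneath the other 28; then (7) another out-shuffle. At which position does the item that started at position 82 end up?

Track the item from position 82 forward through each operation:
  after op 1 (cut 49): 82 → 33
  after op 2 (in-shuffle): 33 → 67
  after op 3 (out-shuffle): 67 → 51
  after op 4 (cut 57): 51 → 78
  after op 5 (in-shuffle): 78 → 72
  after op 6 (cut 56): 72 → 16
  after op 7 (out-shuffle): 16 → 32

32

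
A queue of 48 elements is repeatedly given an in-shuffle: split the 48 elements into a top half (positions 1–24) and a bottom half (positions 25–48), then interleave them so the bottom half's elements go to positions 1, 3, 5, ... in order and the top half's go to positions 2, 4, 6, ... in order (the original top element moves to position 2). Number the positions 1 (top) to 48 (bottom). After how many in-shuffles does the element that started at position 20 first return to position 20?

21

Follow position 20 under repeated in-shuffles:
20 → 40 → 31 → 13 → 26 → 3 → 6 → 12 → ... → 20 (length 21)
It first returns after 21 in-shuffles.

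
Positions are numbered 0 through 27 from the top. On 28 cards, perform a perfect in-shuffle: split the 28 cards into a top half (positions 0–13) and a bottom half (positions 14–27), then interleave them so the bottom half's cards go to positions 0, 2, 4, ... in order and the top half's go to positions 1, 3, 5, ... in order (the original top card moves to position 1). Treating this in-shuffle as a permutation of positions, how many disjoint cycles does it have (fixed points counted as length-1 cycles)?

Trace each unvisited position around until it returns:
(0 1 3 7 15 2 ... len 28)
1 cycle in total.

1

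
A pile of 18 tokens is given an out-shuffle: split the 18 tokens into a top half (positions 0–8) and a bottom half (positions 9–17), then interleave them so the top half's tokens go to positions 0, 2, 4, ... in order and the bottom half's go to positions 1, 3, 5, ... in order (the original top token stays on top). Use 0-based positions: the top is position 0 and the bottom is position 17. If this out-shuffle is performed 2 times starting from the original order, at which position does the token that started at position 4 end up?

16

Track the token's position through each out-shuffle:
4 → 8 → 16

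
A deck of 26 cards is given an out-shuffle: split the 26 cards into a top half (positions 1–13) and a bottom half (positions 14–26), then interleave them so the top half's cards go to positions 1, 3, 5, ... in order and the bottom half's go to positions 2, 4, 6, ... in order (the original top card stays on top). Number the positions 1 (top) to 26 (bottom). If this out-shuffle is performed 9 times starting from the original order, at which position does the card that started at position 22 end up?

Track the card's position through each out-shuffle:
22 → 18 → 10 → 19 → 12 → 23 → 20 → 14 → 2 → 3

3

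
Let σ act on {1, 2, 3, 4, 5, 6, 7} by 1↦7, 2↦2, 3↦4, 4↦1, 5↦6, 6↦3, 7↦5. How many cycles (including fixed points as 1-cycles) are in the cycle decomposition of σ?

2

Cycle decomposition: (1 7 5 6 3 4) (2).
2 cycles.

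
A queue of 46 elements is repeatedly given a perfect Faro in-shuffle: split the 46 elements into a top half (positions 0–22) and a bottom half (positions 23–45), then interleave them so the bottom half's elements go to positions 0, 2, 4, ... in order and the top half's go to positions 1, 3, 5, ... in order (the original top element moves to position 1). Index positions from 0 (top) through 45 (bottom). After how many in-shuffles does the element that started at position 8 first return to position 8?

23

Follow position 8 under repeated in-shuffles:
8 → 17 → 35 → 24 → 2 → 5 → 11 → 23 → ... → 8 (length 23)
It first returns after 23 in-shuffles.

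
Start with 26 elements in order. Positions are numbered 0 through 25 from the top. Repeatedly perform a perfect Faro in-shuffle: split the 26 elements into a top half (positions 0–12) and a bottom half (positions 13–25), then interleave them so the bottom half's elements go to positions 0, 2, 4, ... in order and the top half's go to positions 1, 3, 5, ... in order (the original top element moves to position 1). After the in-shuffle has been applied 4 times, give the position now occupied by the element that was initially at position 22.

Track the element's position through each in-shuffle:
22 → 18 → 10 → 21 → 16

16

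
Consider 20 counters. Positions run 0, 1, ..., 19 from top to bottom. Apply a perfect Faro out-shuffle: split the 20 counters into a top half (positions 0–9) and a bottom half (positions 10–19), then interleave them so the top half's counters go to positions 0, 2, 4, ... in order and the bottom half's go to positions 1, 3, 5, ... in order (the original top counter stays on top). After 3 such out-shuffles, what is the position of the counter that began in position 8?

7

Track the counter's position through each out-shuffle:
8 → 16 → 13 → 7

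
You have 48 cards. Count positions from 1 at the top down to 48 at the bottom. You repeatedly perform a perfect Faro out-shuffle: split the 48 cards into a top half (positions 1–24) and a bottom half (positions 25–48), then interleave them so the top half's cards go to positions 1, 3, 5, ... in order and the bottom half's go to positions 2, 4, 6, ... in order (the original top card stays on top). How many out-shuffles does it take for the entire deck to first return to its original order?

The out-shuffle permutes the 48 positions with cycle lengths [1, 1, 23, 23].
Every card is home exactly when every cycle has completed a whole number of laps, i.e. after lcm(1, 23) = 23 out-shuffles.

23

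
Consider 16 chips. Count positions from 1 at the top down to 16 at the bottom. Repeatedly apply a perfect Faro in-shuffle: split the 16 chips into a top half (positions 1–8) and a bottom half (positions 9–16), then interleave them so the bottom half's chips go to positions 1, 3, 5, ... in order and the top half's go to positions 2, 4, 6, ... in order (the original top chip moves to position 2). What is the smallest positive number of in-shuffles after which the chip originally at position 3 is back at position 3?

8

Follow position 3 under repeated in-shuffles:
3 → 6 → 12 → 7 → 14 → 11 → 5 → 10 → 3
It first returns after 8 in-shuffles.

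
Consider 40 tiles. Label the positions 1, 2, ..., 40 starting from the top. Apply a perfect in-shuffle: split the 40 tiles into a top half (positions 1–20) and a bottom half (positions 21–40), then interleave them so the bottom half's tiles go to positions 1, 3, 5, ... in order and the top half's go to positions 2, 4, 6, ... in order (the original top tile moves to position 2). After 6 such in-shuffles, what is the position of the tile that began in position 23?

Track the tile's position through each in-shuffle:
23 → 5 → 10 → 20 → 40 → 39 → 37

37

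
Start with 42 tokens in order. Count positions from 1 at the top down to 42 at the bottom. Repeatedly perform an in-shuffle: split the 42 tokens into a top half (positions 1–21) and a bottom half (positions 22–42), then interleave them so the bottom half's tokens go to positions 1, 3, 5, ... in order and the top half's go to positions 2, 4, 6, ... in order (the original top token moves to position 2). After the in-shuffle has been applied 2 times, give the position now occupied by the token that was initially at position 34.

7

Track the token's position through each in-shuffle:
34 → 25 → 7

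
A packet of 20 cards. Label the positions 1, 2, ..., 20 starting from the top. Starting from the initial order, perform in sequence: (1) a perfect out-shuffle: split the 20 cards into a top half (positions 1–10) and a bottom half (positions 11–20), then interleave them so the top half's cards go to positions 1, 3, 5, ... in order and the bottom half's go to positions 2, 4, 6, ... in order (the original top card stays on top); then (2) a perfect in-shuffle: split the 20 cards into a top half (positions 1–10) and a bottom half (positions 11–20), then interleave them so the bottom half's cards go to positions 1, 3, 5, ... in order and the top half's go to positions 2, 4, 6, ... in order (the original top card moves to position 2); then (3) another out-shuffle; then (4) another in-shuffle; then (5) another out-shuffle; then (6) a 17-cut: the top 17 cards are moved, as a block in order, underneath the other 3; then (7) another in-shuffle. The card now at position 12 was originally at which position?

Undo the operations in reverse order, starting from position 12:
  undo op 7 (in-shuffle, from top half): 12 ← 6
  undo op 6 (cut 17): 6 ← 3
  undo op 5 (out-shuffle, from top half): 3 ← 2
  undo op 4 (in-shuffle, from top half): 2 ← 1
  undo op 3 (out-shuffle, from top half): 1 ← 1
  undo op 2 (in-shuffle, from bottom half): 1 ← 11
  undo op 1 (out-shuffle, from top half): 11 ← 6
So the card at position 12 came from original position 6.

6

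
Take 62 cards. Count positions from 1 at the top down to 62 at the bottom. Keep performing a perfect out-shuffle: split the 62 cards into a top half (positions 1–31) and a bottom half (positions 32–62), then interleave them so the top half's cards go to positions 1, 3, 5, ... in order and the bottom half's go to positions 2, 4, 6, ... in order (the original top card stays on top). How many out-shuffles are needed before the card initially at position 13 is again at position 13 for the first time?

60

Follow position 13 under repeated out-shuffles:
13 → 25 → 49 → 36 → 10 → 19 → 37 → 12 → ... → 13 (length 60)
It first returns after 60 out-shuffles.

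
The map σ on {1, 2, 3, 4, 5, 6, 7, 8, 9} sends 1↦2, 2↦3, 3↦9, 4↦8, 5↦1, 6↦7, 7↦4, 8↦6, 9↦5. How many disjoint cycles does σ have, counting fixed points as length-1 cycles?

2

Cycle decomposition: (1 2 3 9 5) (4 8 6 7).
2 cycles.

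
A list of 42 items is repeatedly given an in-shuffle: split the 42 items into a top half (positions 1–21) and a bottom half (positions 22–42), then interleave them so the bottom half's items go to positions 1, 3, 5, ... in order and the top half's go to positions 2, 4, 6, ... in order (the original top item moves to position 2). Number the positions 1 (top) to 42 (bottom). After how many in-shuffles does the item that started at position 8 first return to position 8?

14

Follow position 8 under repeated in-shuffles:
8 → 16 → 32 → 21 → 42 → 41 → 39 → 35 → 27 → 11 → 22 → 1 → 2 → 4 → 8
It first returns after 14 in-shuffles.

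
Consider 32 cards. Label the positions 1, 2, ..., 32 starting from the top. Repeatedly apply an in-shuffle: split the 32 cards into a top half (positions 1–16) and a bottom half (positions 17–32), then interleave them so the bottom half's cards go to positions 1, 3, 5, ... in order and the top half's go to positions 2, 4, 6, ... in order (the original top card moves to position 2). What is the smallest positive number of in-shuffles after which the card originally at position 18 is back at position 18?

Follow position 18 under repeated in-shuffles:
18 → 3 → 6 → 12 → 24 → 15 → 30 → 27 → 21 → 9 → 18
It first returns after 10 in-shuffles.

10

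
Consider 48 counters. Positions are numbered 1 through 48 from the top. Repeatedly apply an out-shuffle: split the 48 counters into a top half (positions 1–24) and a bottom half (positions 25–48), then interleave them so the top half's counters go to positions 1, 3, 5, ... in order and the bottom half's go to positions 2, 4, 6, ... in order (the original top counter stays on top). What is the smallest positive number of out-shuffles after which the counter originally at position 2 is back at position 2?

23

Follow position 2 under repeated out-shuffles:
2 → 3 → 5 → 9 → 17 → 33 → 18 → 35 → ... → 2 (length 23)
It first returns after 23 out-shuffles.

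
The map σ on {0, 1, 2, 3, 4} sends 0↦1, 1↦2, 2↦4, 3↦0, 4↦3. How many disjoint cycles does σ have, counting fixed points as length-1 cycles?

1

Cycle decomposition: (0 1 2 4 3).
1 cycle.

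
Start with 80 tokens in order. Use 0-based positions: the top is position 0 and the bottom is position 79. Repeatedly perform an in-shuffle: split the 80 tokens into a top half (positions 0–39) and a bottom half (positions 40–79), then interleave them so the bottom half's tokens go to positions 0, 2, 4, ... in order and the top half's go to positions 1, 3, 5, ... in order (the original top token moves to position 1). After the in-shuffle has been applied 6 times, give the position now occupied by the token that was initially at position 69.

Track the token's position through each in-shuffle:
69 → 58 → 36 → 73 → 66 → 52 → 24

24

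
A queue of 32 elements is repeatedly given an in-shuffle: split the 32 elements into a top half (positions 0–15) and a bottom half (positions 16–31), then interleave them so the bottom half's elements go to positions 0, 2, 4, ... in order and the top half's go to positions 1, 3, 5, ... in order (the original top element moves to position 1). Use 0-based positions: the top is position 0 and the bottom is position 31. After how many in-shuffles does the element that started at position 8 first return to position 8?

Follow position 8 under repeated in-shuffles:
8 → 17 → 2 → 5 → 11 → 23 → 14 → 29 → 26 → 20 → 8
It first returns after 10 in-shuffles.

10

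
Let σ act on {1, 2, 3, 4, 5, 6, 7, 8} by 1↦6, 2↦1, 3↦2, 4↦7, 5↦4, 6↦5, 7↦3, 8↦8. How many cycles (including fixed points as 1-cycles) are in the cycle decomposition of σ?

2

Cycle decomposition: (1 6 5 4 7 3 2) (8).
2 cycles.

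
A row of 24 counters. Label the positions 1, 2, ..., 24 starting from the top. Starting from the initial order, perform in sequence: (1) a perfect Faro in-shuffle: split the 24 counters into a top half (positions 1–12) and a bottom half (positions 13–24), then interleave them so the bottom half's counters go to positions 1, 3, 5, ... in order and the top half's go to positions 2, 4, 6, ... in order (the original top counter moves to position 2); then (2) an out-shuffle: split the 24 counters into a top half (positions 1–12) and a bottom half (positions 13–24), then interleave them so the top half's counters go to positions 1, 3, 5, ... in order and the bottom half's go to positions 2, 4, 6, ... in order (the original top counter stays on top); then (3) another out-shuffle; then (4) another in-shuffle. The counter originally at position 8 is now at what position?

Track the counter from position 8 forward through each operation:
  after op 1 (in-shuffle): 8 → 16
  after op 2 (out-shuffle): 16 → 8
  after op 3 (out-shuffle): 8 → 15
  after op 4 (in-shuffle): 15 → 5

5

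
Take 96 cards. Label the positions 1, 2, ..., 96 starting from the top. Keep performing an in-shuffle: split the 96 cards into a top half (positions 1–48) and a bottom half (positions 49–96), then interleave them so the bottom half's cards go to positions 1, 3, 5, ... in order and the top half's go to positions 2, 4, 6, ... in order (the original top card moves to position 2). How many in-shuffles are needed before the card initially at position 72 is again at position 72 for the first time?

48

Follow position 72 under repeated in-shuffles:
72 → 47 → 94 → 91 → 85 → 73 → 49 → 1 → ... → 72 (length 48)
It first returns after 48 in-shuffles.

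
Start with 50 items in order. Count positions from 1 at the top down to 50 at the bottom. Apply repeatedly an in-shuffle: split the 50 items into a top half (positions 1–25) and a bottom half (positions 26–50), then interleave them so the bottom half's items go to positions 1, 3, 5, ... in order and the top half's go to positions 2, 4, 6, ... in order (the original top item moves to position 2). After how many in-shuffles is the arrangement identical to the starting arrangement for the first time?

The in-shuffle permutes the 50 positions with cycle lengths [2, 8, 8, 8, 8, 8, 8].
Every item is home exactly when every cycle has completed a whole number of laps, i.e. after lcm(2, 8) = 8 in-shuffles.

8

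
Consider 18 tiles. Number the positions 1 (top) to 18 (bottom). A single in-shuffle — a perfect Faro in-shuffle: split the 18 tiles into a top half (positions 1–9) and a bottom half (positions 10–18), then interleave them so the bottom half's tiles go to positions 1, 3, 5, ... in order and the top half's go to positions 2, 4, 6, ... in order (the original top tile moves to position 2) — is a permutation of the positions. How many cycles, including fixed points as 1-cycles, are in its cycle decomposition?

Trace each unvisited position around until it returns:
(1 2 4 8 16 13 ... len 18)
1 cycle in total.

1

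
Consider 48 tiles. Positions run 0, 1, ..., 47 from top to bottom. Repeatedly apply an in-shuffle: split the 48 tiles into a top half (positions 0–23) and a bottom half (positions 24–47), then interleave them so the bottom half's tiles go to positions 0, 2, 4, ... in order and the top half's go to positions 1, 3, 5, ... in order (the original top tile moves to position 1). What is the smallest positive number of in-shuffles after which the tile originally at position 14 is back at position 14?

21

Follow position 14 under repeated in-shuffles:
14 → 29 → 10 → 21 → 43 → 38 → 28 → 8 → ... → 14 (length 21)
It first returns after 21 in-shuffles.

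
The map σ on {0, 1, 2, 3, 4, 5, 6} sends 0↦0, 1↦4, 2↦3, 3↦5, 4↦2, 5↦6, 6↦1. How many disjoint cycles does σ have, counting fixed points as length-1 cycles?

Cycle decomposition: (0) (1 4 2 3 5 6).
2 cycles.

2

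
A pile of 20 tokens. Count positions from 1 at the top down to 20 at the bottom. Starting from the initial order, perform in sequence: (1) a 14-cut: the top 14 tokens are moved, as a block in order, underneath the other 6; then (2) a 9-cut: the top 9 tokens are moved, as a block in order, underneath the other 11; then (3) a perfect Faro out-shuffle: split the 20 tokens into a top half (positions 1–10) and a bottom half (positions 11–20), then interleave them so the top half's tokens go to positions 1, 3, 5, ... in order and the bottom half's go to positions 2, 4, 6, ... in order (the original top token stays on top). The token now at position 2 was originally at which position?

Undo the operations in reverse order, starting from position 2:
  undo op 3 (out-shuffle, from bottom half): 2 ← 11
  undo op 2 (cut 9): 11 ← 20
  undo op 1 (cut 14): 20 ← 14
So the token at position 2 came from original position 14.

14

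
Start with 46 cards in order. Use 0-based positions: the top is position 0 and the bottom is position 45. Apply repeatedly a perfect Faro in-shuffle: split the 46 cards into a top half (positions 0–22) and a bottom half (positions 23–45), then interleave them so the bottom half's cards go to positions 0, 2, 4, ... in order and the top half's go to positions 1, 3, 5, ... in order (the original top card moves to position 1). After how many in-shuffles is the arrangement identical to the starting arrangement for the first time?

The in-shuffle permutes the 46 positions with cycle lengths [23, 23].
Every card is home exactly when every cycle has completed a whole number of laps, i.e. after lcm(23) = 23 in-shuffles.

23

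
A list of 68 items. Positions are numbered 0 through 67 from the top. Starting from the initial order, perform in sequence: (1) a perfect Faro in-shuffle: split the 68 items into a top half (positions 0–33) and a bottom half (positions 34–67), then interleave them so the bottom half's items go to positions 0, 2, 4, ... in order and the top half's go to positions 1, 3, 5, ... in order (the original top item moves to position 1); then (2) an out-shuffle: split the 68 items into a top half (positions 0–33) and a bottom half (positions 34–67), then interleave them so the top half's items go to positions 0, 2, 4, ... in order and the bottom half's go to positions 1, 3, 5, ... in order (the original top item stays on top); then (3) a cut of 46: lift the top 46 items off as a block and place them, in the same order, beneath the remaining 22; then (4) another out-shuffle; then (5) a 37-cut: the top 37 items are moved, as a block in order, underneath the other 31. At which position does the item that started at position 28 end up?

Track the item from position 28 forward through each operation:
  after op 1 (in-shuffle): 28 → 57
  after op 2 (out-shuffle): 57 → 47
  after op 3 (cut 46): 47 → 1
  after op 4 (out-shuffle): 1 → 2
  after op 5 (cut 37): 2 → 33

33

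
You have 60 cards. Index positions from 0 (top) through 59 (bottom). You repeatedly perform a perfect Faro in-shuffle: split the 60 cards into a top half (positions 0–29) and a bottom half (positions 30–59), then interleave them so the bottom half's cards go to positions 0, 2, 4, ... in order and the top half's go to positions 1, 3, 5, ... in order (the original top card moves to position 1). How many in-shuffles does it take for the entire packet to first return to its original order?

60

The in-shuffle permutes the 60 positions with cycle lengths [60].
Every card is home exactly when every cycle has completed a whole number of laps, i.e. after lcm(60) = 60 in-shuffles.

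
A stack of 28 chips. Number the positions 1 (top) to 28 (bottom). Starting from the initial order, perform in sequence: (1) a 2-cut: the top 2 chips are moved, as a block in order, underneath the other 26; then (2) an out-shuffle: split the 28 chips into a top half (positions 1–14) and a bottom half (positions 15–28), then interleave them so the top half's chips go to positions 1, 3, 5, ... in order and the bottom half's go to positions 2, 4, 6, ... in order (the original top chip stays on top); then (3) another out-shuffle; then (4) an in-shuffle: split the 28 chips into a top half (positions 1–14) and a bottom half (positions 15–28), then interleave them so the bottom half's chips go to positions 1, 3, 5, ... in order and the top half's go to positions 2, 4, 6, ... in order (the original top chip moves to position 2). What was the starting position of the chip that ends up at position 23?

Undo the operations in reverse order, starting from position 23:
  undo op 4 (in-shuffle, from bottom half): 23 ← 26
  undo op 3 (out-shuffle, from bottom half): 26 ← 27
  undo op 2 (out-shuffle, from top half): 27 ← 14
  undo op 1 (cut 2): 14 ← 16
So the chip at position 23 came from original position 16.

16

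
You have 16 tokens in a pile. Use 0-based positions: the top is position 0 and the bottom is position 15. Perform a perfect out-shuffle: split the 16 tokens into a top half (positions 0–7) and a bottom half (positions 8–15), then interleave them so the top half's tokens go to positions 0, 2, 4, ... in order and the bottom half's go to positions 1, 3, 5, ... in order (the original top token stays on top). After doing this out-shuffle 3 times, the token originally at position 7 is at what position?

Track the token's position through each out-shuffle:
7 → 14 → 13 → 11

11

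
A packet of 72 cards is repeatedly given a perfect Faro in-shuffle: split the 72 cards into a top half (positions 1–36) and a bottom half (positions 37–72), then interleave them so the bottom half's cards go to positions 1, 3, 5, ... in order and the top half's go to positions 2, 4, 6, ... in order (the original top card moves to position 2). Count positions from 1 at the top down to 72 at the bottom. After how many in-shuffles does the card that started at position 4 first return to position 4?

Follow position 4 under repeated in-shuffles:
4 → 8 → 16 → 32 → 64 → 55 → 37 → 1 → 2 → 4
It first returns after 9 in-shuffles.

9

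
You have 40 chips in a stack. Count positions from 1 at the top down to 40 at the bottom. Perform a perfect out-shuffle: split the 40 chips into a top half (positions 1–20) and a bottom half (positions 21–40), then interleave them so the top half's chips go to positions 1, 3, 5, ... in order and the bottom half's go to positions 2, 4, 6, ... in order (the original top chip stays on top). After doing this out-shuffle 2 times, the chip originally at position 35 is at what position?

20

Track the chip's position through each out-shuffle:
35 → 30 → 20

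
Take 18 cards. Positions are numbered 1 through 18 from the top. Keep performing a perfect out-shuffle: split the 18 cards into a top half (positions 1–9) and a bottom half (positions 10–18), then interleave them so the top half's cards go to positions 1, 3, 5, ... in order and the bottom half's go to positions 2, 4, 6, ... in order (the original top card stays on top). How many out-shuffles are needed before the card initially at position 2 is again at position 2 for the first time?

Follow position 2 under repeated out-shuffles:
2 → 3 → 5 → 9 → 17 → 16 → 14 → 10 → 2
It first returns after 8 out-shuffles.

8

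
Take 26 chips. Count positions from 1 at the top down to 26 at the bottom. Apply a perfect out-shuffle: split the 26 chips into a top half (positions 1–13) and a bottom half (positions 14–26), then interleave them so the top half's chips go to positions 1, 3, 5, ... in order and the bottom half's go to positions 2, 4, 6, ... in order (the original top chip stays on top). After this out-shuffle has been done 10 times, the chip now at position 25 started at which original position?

2

Work backwards from position 25, undoing one out-shuffle at a time:
25 ← 13 ← 7 ← 4 ← 15 ← 8 ← 17 ← 9 ← 5 ← 3 ← 2
So the chip now at position 25 started at position 2.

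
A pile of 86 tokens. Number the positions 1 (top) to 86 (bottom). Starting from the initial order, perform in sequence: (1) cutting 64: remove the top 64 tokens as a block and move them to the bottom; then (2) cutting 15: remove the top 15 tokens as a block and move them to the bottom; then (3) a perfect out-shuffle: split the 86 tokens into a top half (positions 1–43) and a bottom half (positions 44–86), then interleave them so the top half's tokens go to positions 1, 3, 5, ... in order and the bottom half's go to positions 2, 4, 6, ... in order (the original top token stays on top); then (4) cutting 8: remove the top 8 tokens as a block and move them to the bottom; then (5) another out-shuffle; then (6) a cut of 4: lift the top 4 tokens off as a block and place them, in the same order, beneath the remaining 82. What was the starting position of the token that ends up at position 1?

Undo the operations in reverse order, starting from position 1:
  undo op 6 (cut 4): 1 ← 5
  undo op 5 (out-shuffle, from top half): 5 ← 3
  undo op 4 (cut 8): 3 ← 11
  undo op 3 (out-shuffle, from top half): 11 ← 6
  undo op 2 (cut 15): 6 ← 21
  undo op 1 (cut 64): 21 ← 85
So the token at position 1 came from original position 85.

85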